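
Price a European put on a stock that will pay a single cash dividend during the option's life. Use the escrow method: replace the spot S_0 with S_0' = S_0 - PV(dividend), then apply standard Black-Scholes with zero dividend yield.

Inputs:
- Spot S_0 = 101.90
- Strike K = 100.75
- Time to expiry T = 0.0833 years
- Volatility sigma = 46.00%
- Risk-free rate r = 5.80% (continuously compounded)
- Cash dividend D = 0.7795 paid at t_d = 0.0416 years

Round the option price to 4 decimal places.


PV(D) = D * exp(-r * t_d) = 0.7795 * 0.99759011 = 0.77762149
S_0' = S_0 - PV(D) = 101.9000 - 0.77762149 = 101.12237851
d1 = (ln(S_0'/K) + (r + sigma^2/2)*T) / (sigma*sqrt(T)) = 0.13056093
d2 = d1 - sigma*sqrt(T) = -0.00220307
exp(-rT) = 0.99518025
N(-d1) = 0.44806133; N(-d2) = 0.50087890
P = K * exp(-rT) * N(-d2) - S_0' * N(-d1) = 100.7500 * 0.99518025 * 0.50087890 - 101.12237851 * 0.44806133 = 4.9113

Answer: Price = 4.9113


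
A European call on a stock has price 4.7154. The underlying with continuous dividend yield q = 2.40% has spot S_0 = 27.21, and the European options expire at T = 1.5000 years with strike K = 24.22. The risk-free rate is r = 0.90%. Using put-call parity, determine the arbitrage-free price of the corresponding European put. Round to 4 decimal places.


Answer: Put price = 2.3628

Derivation:
Put-call parity: C - P = S_0 * exp(-qT) - K * exp(-rT).
S_0 * exp(-qT) = 27.2100 * 0.96464029 = 26.24786239
K * exp(-rT) = 24.2200 * 0.98659072 = 23.89522715
P = C - S*exp(-qT) + K*exp(-rT)
P = 4.7154 - 26.24786239 + 23.89522715 = 2.3628


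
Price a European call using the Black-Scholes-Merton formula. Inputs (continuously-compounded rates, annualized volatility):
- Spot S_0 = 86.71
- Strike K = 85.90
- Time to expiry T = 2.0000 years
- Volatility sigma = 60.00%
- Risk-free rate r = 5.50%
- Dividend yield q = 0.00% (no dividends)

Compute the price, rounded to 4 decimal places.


Answer: Price = 32.0206

Derivation:
d1 = (ln(S/K) + (r - q + 0.5*sigma^2) * T) / (sigma * sqrt(T)) = 0.56496110
d2 = d1 - sigma * sqrt(T) = -0.28356704
exp(-rT) = 0.89583414; exp(-qT) = 1.00000000
C = S_0 * exp(-qT) * N(d1) - K * exp(-rT) * N(d2)
N(d1) = 0.71394989; N(d2) = 0.38837110
C = 86.7100 * 1.00000000 * 0.71394989 - 85.9000 * 0.89583414 * 0.38837110 = 32.0206


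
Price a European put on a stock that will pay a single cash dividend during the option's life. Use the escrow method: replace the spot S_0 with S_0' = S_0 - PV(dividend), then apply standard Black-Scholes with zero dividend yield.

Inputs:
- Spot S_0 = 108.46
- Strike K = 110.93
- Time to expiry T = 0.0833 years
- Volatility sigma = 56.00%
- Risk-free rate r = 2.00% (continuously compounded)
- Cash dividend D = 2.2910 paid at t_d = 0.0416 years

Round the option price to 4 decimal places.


Answer: Price = 9.5089

Derivation:
PV(D) = D * exp(-r * t_d) = 2.2910 * 0.99916835 = 2.28909468
S_0' = S_0 - PV(D) = 108.4600 - 2.28909468 = 106.17090532
d1 = (ln(S_0'/K) + (r + sigma^2/2)*T) / (sigma*sqrt(T)) = -0.18018059
d2 = d1 - sigma*sqrt(T) = -0.34180633
exp(-rT) = 0.99833539
N(-d1) = 0.57149460; N(-d2) = 0.63375168
P = K * exp(-rT) * N(-d2) - S_0' * N(-d1) = 110.9300 * 0.99833539 * 0.63375168 - 106.17090532 * 0.57149460 = 9.5089


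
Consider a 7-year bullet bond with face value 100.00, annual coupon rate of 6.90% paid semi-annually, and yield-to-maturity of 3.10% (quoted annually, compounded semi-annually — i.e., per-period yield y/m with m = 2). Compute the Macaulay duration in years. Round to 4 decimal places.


Answer: Macaulay duration = 5.8240 years

Derivation:
Coupon per period c = face * coupon_rate / m = 3.450000
Periods per year m = 2; per-period yield y/m = 0.015500
Number of cashflows N = 14
Cashflows (t years, CF_t, discount factor 1/(1+y/m)^(m*t), PV):
  t = 0.5000: CF_t = 3.450000, DF = 0.984737, PV = 3.397341
  t = 1.0000: CF_t = 3.450000, DF = 0.969706, PV = 3.345486
  t = 1.5000: CF_t = 3.450000, DF = 0.954905, PV = 3.294423
  t = 2.0000: CF_t = 3.450000, DF = 0.940330, PV = 3.244138
  t = 2.5000: CF_t = 3.450000, DF = 0.925977, PV = 3.194622
  t = 3.0000: CF_t = 3.450000, DF = 0.911844, PV = 3.145861
  t = 3.5000: CF_t = 3.450000, DF = 0.897926, PV = 3.097844
  t = 4.0000: CF_t = 3.450000, DF = 0.884220, PV = 3.050561
  t = 4.5000: CF_t = 3.450000, DF = 0.870724, PV = 3.003999
  t = 5.0000: CF_t = 3.450000, DF = 0.857434, PV = 2.958147
  t = 5.5000: CF_t = 3.450000, DF = 0.844347, PV = 2.912996
  t = 6.0000: CF_t = 3.450000, DF = 0.831459, PV = 2.868534
  t = 6.5000: CF_t = 3.450000, DF = 0.818768, PV = 2.824750
  t = 7.0000: CF_t = 103.450000, DF = 0.806271, PV = 83.408730
Price P = sum_t PV_t = 123.747432
Macaulay numerator sum_t t * PV_t:
  t * PV_t at t = 0.5000: 1.698671
  t * PV_t at t = 1.0000: 3.345486
  t * PV_t at t = 1.5000: 4.941634
  t * PV_t at t = 2.0000: 6.488277
  t * PV_t at t = 2.5000: 7.986555
  t * PV_t at t = 3.0000: 9.437583
  t * PV_t at t = 3.5000: 10.842455
  t * PV_t at t = 4.0000: 12.202243
  t * PV_t at t = 4.5000: 13.517994
  t * PV_t at t = 5.0000: 14.790737
  t * PV_t at t = 5.5000: 16.021478
  t * PV_t at t = 6.0000: 17.211202
  t * PV_t at t = 6.5000: 18.360876
  t * PV_t at t = 7.0000: 583.861107
Macaulay duration D = (sum_t t * PV_t) / P = 720.706299 / 123.747432 = 5.824010


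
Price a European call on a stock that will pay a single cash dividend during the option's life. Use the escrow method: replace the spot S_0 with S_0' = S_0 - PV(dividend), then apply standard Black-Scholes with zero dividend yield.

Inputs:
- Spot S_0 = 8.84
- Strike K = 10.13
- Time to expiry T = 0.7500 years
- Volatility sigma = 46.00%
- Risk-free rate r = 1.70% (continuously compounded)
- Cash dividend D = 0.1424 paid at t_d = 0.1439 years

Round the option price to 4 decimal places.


Answer: Price = 0.9128

Derivation:
PV(D) = D * exp(-r * t_d) = 0.1424 * 0.99755669 = 0.14205207
S_0' = S_0 - PV(D) = 8.8400 - 0.14205207 = 8.69794793
d1 = (ln(S_0'/K) + (r + sigma^2/2)*T) / (sigma*sqrt(T)) = -0.15140180
d2 = d1 - sigma*sqrt(T) = -0.54977349
exp(-rT) = 0.98733094
N(d1) = 0.43982938; N(d2) = 0.29123737
C = S_0' * N(d1) - K * exp(-rT) * N(d2) = 8.69794793 * 0.43982938 - 10.1300 * 0.98733094 * 0.29123737 = 0.9128


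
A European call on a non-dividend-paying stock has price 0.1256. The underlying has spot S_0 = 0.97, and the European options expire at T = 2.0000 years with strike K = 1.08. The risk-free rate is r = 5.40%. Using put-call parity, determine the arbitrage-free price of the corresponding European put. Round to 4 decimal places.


Answer: Put price = 0.1250

Derivation:
Put-call parity: C - P = S_0 * exp(-qT) - K * exp(-rT).
S_0 * exp(-qT) = 0.9700 * 1.00000000 = 0.97000000
K * exp(-rT) = 1.0800 * 0.89762760 = 0.96943780
P = C - S*exp(-qT) + K*exp(-rT)
P = 0.1256 - 0.97000000 + 0.96943780 = 0.1250


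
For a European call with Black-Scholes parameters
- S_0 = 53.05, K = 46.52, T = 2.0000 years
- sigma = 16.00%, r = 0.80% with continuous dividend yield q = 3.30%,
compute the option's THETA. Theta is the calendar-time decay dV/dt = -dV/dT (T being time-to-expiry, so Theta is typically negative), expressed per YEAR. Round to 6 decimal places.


Answer: Theta = -0.103738

Derivation:
d1 = 0.4726679029; d2 = 0.2463937329
phi(d1) = 0.3567764063; exp(-qT) = 0.9361308643; exp(-rT) = 0.9841273201
Theta = -S*exp(-qT)*phi(d1)*sigma/(2*sqrt(T)) - r*K*exp(-rT)*N(d2) + q*S*exp(-qT)*N(d1)
N(d1) = 0.6817749353; N(d2) = 0.5973112714; sqrt(T) = 1.4142135624
Term 1 = -53.0500 * 0.9361308643 * 0.3567764063 * 0.1600 / (2 * 1.4142135624) = -1.0022892405
Term 2 = -0.0080 * 46.5200 * 0.9841273201 * 0.5973112714 = -0.2187669396
Term 3 = 0.0330 * 53.0500 * 0.9361308643 * 0.6817749353 = 1.1173183289
Theta = -1.0022892405 + (-0.2187669396) + (1.1173183289) = -0.103738


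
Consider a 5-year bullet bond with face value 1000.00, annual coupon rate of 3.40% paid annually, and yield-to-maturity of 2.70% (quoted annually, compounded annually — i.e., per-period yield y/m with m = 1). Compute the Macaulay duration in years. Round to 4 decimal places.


Coupon per period c = face * coupon_rate / m = 34.000000
Periods per year m = 1; per-period yield y/m = 0.027000
Number of cashflows N = 5
Cashflows (t years, CF_t, discount factor 1/(1+y/m)^(m*t), PV):
  t = 1.0000: CF_t = 34.000000, DF = 0.973710, PV = 33.106134
  t = 2.0000: CF_t = 34.000000, DF = 0.948111, PV = 32.235769
  t = 3.0000: CF_t = 34.000000, DF = 0.923185, PV = 31.388285
  t = 4.0000: CF_t = 34.000000, DF = 0.898914, PV = 30.563082
  t = 5.0000: CF_t = 1034.000000, DF = 0.875282, PV = 905.041139
Price P = sum_t PV_t = 1032.334409
Macaulay numerator sum_t t * PV_t:
  t * PV_t at t = 1.0000: 33.106134
  t * PV_t at t = 2.0000: 64.471537
  t * PV_t at t = 3.0000: 94.164855
  t * PV_t at t = 4.0000: 122.252327
  t * PV_t at t = 5.0000: 4525.205696
Macaulay duration D = (sum_t t * PV_t) / P = 4839.200549 / 1032.334409 = 4.687629

Answer: Macaulay duration = 4.6876 years


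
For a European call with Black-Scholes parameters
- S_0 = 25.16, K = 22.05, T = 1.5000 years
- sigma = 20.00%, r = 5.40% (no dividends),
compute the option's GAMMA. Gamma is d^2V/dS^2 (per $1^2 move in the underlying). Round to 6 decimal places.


d1 = 0.9918099500; d2 = 0.7468609758
phi(d1) = 0.2439524324; exp(-qT) = 1.0000000000; exp(-rT) = 0.9221936914
Gamma = exp(-qT) * phi(d1) / (S * sigma * sqrt(T)) = 1.0000000000 * 0.2439524324 / (25.1600 * 0.2000 * 1.2247448714) = 0.039584

Answer: Gamma = 0.039584


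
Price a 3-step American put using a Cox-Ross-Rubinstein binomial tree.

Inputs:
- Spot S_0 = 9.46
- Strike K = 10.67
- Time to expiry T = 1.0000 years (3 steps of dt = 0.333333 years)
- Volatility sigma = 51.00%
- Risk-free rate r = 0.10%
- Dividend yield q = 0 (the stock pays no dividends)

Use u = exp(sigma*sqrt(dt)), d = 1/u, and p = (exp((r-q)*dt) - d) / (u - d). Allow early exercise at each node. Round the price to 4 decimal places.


dt = T/N = 0.333333
u = exp(sigma*sqrt(dt)) = 1.342386; d = 1/u = 0.744942
p = (exp((r-q)*dt) - d) / (u - d) = 0.427473
Discount per step: exp(-r*dt) = 0.999667
Stock lattice S(k, i) with i counting down-moves:
  k=0: S(0,0) = 9.4600
  k=1: S(1,0) = 12.6990; S(1,1) = 7.0472
  k=2: S(2,0) = 17.0469; S(2,1) = 9.4600; S(2,2) = 5.2497
  k=3: S(3,0) = 22.8835; S(3,1) = 12.6990; S(3,2) = 7.0472; S(3,3) = 3.9107
Terminal payoffs V(N, i) = max(K - S_T, 0):
  V(3,0) = 0.000000; V(3,1) = 0.000000; V(3,2) = 3.622847; V(3,3) = 6.759261
Backward induction: V(k, i) = exp(-r*dt) * [p * V(k+1, i) + (1-p) * V(k+1, i+1)]; then take max(V_cont, immediate exercise) for American.
  V(2,0) = exp(-r*dt) * [p*0.000000 + (1-p)*0.000000] = 0.000000; exercise = 0.000000; V(2,0) = max -> 0.000000
  V(2,1) = exp(-r*dt) * [p*0.000000 + (1-p)*3.622847] = 2.073486; exercise = 1.210000; V(2,1) = max -> 2.073486
  V(2,2) = exp(-r*dt) * [p*3.622847 + (1-p)*6.759261] = 5.416722; exercise = 5.420278; V(2,2) = max -> 5.420278
  V(1,0) = exp(-r*dt) * [p*0.000000 + (1-p)*2.073486] = 1.186731; exercise = 0.000000; V(1,0) = max -> 1.186731
  V(1,1) = exp(-r*dt) * [p*2.073486 + (1-p)*5.420278] = 3.988285; exercise = 3.622847; V(1,1) = max -> 3.988285
  V(0,0) = exp(-r*dt) * [p*1.186731 + (1-p)*3.988285] = 2.789765; exercise = 1.210000; V(0,0) = max -> 2.789765

Answer: Price = V(0,0) = 2.7898


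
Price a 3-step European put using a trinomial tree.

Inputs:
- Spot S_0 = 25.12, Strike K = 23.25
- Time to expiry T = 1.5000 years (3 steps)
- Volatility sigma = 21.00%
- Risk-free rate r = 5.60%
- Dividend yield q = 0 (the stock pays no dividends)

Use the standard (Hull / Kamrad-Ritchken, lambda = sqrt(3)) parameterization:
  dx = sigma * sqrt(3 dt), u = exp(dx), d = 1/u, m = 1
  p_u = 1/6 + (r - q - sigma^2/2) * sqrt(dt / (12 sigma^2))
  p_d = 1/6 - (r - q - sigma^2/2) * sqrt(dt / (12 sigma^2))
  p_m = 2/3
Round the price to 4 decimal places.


Answer: Price = V(0,0) = 0.9607

Derivation:
dt = T/N = 0.500000; dx = sigma*sqrt(3*dt) = 0.257196
u = exp(dx) = 1.293299; d = 1/u = 0.773216
p_u = 0.199667, p_m = 0.666667, p_d = 0.133667
Discount per step: exp(-r*dt) = 0.972388
Stock lattice S(k, j) with j the centered position index:
  k=0: S(0,+0) = 25.1200
  k=1: S(1,-1) = 19.4232; S(1,+0) = 25.1200; S(1,+1) = 32.4877
  k=2: S(2,-2) = 15.0183; S(2,-1) = 19.4232; S(2,+0) = 25.1200; S(2,+1) = 32.4877; S(2,+2) = 42.0163
  k=3: S(3,-3) = 11.6124; S(3,-2) = 15.0183; S(3,-1) = 19.4232; S(3,+0) = 25.1200; S(3,+1) = 32.4877; S(3,+2) = 42.0163; S(3,+3) = 54.3396
Terminal payoffs V(N, j) = max(K - S_T, 0):
  V(3,-3) = 11.637582; V(3,-2) = 8.231669; V(3,-1) = 3.826806; V(3,+0) = 0.000000; V(3,+1) = 0.000000; V(3,+2) = 0.000000; V(3,+3) = 0.000000
Backward induction: V(k, j) = exp(-r*dt) * [p_u * V(k+1, j+1) + p_m * V(k+1, j) + p_d * V(k+1, j-1)]
  V(2,-2) = exp(-r*dt) * [p_u*3.826806 + p_m*8.231669 + p_d*11.637582] = 7.591846
  V(2,-1) = exp(-r*dt) * [p_u*0.000000 + p_m*3.826806 + p_d*8.231669] = 3.550679
  V(2,+0) = exp(-r*dt) * [p_u*0.000000 + p_m*0.000000 + p_d*3.826806] = 0.497392
  V(2,+1) = exp(-r*dt) * [p_u*0.000000 + p_m*0.000000 + p_d*0.000000] = 0.000000
  V(2,+2) = exp(-r*dt) * [p_u*0.000000 + p_m*0.000000 + p_d*0.000000] = 0.000000
  V(1,-1) = exp(-r*dt) * [p_u*0.497392 + p_m*3.550679 + p_d*7.591846] = 3.385087
  V(1,+0) = exp(-r*dt) * [p_u*0.000000 + p_m*0.497392 + p_d*3.550679] = 0.783942
  V(1,+1) = exp(-r*dt) * [p_u*0.000000 + p_m*0.000000 + p_d*0.497392] = 0.064649
  V(0,+0) = exp(-r*dt) * [p_u*0.064649 + p_m*0.783942 + p_d*3.385087] = 0.960728


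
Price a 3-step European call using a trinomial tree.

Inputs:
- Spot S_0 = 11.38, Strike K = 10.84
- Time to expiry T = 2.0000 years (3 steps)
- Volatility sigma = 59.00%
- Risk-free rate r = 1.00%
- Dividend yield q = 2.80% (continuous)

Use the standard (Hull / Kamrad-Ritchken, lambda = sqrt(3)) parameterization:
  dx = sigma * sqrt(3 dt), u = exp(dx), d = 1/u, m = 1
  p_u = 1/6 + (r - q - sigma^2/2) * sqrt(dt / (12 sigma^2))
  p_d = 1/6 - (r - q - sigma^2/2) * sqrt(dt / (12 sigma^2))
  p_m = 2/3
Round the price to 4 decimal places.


dt = T/N = 0.666667; dx = sigma*sqrt(3*dt) = 0.834386
u = exp(dx) = 2.303399; d = 1/u = 0.434141
p_u = 0.089944, p_m = 0.666667, p_d = 0.243390
Discount per step: exp(-r*dt) = 0.993356
Stock lattice S(k, j) with j the centered position index:
  k=0: S(0,+0) = 11.3800
  k=1: S(1,-1) = 4.9405; S(1,+0) = 11.3800; S(1,+1) = 26.2127
  k=2: S(2,-2) = 2.1449; S(2,-1) = 4.9405; S(2,+0) = 11.3800; S(2,+1) = 26.2127; S(2,+2) = 60.3783
  k=3: S(3,-3) = 0.9312; S(3,-2) = 2.1449; S(3,-1) = 4.9405; S(3,+0) = 11.3800; S(3,+1) = 26.2127; S(3,+2) = 60.3783; S(3,+3) = 139.0753
Terminal payoffs V(N, j) = max(S_T - K, 0):
  V(3,-3) = 0.000000; V(3,-2) = 0.000000; V(3,-1) = 0.000000; V(3,+0) = 0.540000; V(3,+1) = 15.372684; V(3,+2) = 49.538280; V(3,+3) = 128.235289
Backward induction: V(k, j) = exp(-r*dt) * [p_u * V(k+1, j+1) + p_m * V(k+1, j) + p_d * V(k+1, j-1)]
  V(2,-2) = exp(-r*dt) * [p_u*0.000000 + p_m*0.000000 + p_d*0.000000] = 0.000000
  V(2,-1) = exp(-r*dt) * [p_u*0.540000 + p_m*0.000000 + p_d*0.000000] = 0.048247
  V(2,+0) = exp(-r*dt) * [p_u*15.372684 + p_m*0.540000 + p_d*0.000000] = 1.731095
  V(2,+1) = exp(-r*dt) * [p_u*49.538280 + p_m*15.372684 + p_d*0.540000] = 14.736962
  V(2,+2) = exp(-r*dt) * [p_u*128.235289 + p_m*49.538280 + p_d*15.372684] = 47.980079
  V(1,-1) = exp(-r*dt) * [p_u*1.731095 + p_m*0.048247 + p_d*0.000000] = 0.186617
  V(1,+0) = exp(-r*dt) * [p_u*14.736962 + p_m*1.731095 + p_d*0.048247] = 2.474748
  V(1,+1) = exp(-r*dt) * [p_u*47.980079 + p_m*14.736962 + p_d*1.731095] = 14.464719
  V(0,+0) = exp(-r*dt) * [p_u*14.464719 + p_m*2.474748 + p_d*0.186617] = 2.976353

Answer: Price = V(0,0) = 2.9764


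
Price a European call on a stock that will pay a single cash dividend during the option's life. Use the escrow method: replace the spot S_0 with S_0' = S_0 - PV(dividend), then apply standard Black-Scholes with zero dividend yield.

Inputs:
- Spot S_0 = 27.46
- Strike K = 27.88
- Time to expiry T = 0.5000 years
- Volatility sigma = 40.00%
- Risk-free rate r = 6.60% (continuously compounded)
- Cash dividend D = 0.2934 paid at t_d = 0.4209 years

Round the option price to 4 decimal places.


Answer: Price = 3.1458

Derivation:
PV(D) = D * exp(-r * t_d) = 0.2934 * 0.97260290 = 0.28536169
S_0' = S_0 - PV(D) = 27.4600 - 0.28536169 = 27.17463831
d1 = (ln(S_0'/K) + (r + sigma^2/2)*T) / (sigma*sqrt(T)) = 0.16749428
d2 = d1 - sigma*sqrt(T) = -0.11534843
exp(-rT) = 0.96753856
N(d1) = 0.56650943; N(d2) = 0.45408448
C = S_0' * N(d1) - K * exp(-rT) * N(d2) = 27.17463831 * 0.56650943 - 27.8800 * 0.96753856 * 0.45408448 = 3.1458


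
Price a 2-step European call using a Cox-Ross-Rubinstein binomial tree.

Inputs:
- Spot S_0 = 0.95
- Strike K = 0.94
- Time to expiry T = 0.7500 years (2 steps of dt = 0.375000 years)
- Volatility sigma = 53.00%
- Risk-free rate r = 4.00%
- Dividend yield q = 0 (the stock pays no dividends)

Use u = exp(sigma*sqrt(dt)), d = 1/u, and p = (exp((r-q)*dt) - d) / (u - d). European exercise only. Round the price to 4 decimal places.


dt = T/N = 0.375000
u = exp(sigma*sqrt(dt)) = 1.383418; d = 1/u = 0.722847
p = (exp((r-q)*dt) - d) / (u - d) = 0.442444
Discount per step: exp(-r*dt) = 0.985112
Stock lattice S(k, i) with i counting down-moves:
  k=0: S(0,0) = 0.9500
  k=1: S(1,0) = 1.3142; S(1,1) = 0.6867
  k=2: S(2,0) = 1.8182; S(2,1) = 0.9500; S(2,2) = 0.4964
Terminal payoffs V(N, i) = max(S_T - K, 0):
  V(2,0) = 0.878154; V(2,1) = 0.010000; V(2,2) = 0.000000
Backward induction: V(k, i) = exp(-r*dt) * [p * V(k+1, i) + (1-p) * V(k+1, i+1)].
  V(1,0) = exp(-r*dt) * [p*0.878154 + (1-p)*0.010000] = 0.388242
  V(1,1) = exp(-r*dt) * [p*0.010000 + (1-p)*0.000000] = 0.004359
  V(0,0) = exp(-r*dt) * [p*0.388242 + (1-p)*0.004359] = 0.171612

Answer: Price = V(0,0) = 0.1716


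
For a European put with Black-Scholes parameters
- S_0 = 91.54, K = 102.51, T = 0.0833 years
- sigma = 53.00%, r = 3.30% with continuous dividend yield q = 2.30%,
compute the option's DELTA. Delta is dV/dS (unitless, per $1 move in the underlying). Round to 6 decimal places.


d1 = -0.6579961080; d2 = -0.8109633268
phi(d1) = 0.3212878039; exp(-qT) = 0.9980859342; exp(-rT) = 0.9972548748
N(-d1) = 0.7447296840
Delta = -exp(-qT) * N(-d1) = -0.9980859342 * 0.7447296840 = -0.743304

Answer: Delta = -0.743304


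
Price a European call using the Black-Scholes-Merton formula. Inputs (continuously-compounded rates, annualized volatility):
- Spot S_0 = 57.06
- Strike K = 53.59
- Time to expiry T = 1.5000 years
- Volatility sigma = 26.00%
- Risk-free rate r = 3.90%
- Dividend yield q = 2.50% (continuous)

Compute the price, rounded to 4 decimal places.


d1 = (ln(S/K) + (r - q + 0.5*sigma^2) * T) / (sigma * sqrt(T)) = 0.42219425
d2 = d1 - sigma * sqrt(T) = 0.10376058
exp(-rT) = 0.94317824; exp(-qT) = 0.96319442
C = S_0 * exp(-qT) * N(d1) - K * exp(-rT) * N(d2)
N(d1) = 0.66355838; N(d2) = 0.54132033
C = 57.0600 * 0.96319442 * 0.66355838 - 53.5900 * 0.94317824 * 0.54132033 = 9.1081

Answer: Price = 9.1081


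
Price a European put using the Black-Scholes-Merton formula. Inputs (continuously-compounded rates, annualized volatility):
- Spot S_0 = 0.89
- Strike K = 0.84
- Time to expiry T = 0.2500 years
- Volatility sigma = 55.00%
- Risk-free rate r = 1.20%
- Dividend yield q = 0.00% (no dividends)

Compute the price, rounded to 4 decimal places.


d1 = (ln(S/K) + (r - q + 0.5*sigma^2) * T) / (sigma * sqrt(T)) = 0.35866208
d2 = d1 - sigma * sqrt(T) = 0.08366208
exp(-rT) = 0.99700450; exp(-qT) = 1.00000000
P = K * exp(-rT) * N(-d2) - S_0 * exp(-qT) * N(-d1)
N(-d1) = 0.35992395; N(-d2) = 0.46666256
P = 0.8400 * 0.99700450 * 0.46666256 - 0.8900 * 1.00000000 * 0.35992395 = 0.0705

Answer: Price = 0.0705


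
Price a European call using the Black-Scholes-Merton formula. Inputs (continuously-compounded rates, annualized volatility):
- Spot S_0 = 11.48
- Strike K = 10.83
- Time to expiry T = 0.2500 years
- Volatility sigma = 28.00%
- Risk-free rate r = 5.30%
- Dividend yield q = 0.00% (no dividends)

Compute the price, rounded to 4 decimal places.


Answer: Price = 1.0937

Derivation:
d1 = (ln(S/K) + (r - q + 0.5*sigma^2) * T) / (sigma * sqrt(T)) = 0.58097378
d2 = d1 - sigma * sqrt(T) = 0.44097378
exp(-rT) = 0.98683739; exp(-qT) = 1.00000000
C = S_0 * exp(-qT) * N(d1) - K * exp(-rT) * N(d2)
N(d1) = 0.71937094; N(d2) = 0.67038401
C = 11.4800 * 1.00000000 * 0.71937094 - 10.8300 * 0.98683739 * 0.67038401 = 1.0937


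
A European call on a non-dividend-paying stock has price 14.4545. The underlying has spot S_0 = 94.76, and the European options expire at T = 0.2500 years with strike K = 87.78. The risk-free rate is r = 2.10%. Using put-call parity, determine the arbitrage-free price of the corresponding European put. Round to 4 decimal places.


Answer: Put price = 7.0149

Derivation:
Put-call parity: C - P = S_0 * exp(-qT) - K * exp(-rT).
S_0 * exp(-qT) = 94.7600 * 1.00000000 = 94.76000000
K * exp(-rT) = 87.7800 * 0.99476376 = 87.32036260
P = C - S*exp(-qT) + K*exp(-rT)
P = 14.4545 - 94.76000000 + 87.32036260 = 7.0149


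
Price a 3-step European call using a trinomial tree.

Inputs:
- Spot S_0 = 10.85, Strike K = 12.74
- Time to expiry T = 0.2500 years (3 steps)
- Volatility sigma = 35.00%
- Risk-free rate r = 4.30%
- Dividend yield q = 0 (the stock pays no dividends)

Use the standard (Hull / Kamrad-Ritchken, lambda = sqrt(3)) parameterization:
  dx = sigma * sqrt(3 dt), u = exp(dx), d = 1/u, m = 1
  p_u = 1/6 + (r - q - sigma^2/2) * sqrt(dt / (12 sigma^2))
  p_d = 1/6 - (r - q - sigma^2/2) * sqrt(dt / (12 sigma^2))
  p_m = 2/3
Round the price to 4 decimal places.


dt = T/N = 0.083333; dx = sigma*sqrt(3*dt) = 0.175000
u = exp(dx) = 1.191246; d = 1/u = 0.839457
p_u = 0.162321, p_m = 0.666667, p_d = 0.171012
Discount per step: exp(-r*dt) = 0.996423
Stock lattice S(k, j) with j the centered position index:
  k=0: S(0,+0) = 10.8500
  k=1: S(1,-1) = 9.1081; S(1,+0) = 10.8500; S(1,+1) = 12.9250
  k=2: S(2,-2) = 7.6459; S(2,-1) = 9.1081; S(2,+0) = 10.8500; S(2,+1) = 12.9250; S(2,+2) = 15.3969
  k=3: S(3,-3) = 6.4184; S(3,-2) = 7.6459; S(3,-1) = 9.1081; S(3,+0) = 10.8500; S(3,+1) = 12.9250; S(3,+2) = 15.3969; S(3,+3) = 18.3415
Terminal payoffs V(N, j) = max(S_T - K, 0):
  V(3,-3) = 0.000000; V(3,-2) = 0.000000; V(3,-1) = 0.000000; V(3,+0) = 0.000000; V(3,+1) = 0.185021; V(3,+2) = 2.656883; V(3,+3) = 5.601479
Backward induction: V(k, j) = exp(-r*dt) * [p_u * V(k+1, j+1) + p_m * V(k+1, j) + p_d * V(k+1, j-1)]
  V(2,-2) = exp(-r*dt) * [p_u*0.000000 + p_m*0.000000 + p_d*0.000000] = 0.000000
  V(2,-1) = exp(-r*dt) * [p_u*0.000000 + p_m*0.000000 + p_d*0.000000] = 0.000000
  V(2,+0) = exp(-r*dt) * [p_u*0.185021 + p_m*0.000000 + p_d*0.000000] = 0.029926
  V(2,+1) = exp(-r*dt) * [p_u*2.656883 + p_m*0.185021 + p_d*0.000000] = 0.552633
  V(2,+2) = exp(-r*dt) * [p_u*5.601479 + p_m*2.656883 + p_d*0.185021] = 2.702435
  V(1,-1) = exp(-r*dt) * [p_u*0.029926 + p_m*0.000000 + p_d*0.000000] = 0.004840
  V(1,+0) = exp(-r*dt) * [p_u*0.552633 + p_m*0.029926 + p_d*0.000000] = 0.109262
  V(1,+1) = exp(-r*dt) * [p_u*2.702435 + p_m*0.552633 + p_d*0.029926] = 0.809297
  V(0,+0) = exp(-r*dt) * [p_u*0.809297 + p_m*0.109262 + p_d*0.004840] = 0.204302

Answer: Price = V(0,0) = 0.2043


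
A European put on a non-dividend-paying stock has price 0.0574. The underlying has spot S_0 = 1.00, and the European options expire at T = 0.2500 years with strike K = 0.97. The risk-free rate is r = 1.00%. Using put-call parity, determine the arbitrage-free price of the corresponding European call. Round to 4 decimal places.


Put-call parity: C - P = S_0 * exp(-qT) - K * exp(-rT).
S_0 * exp(-qT) = 1.0000 * 1.00000000 = 1.00000000
K * exp(-rT) = 0.9700 * 0.99750312 = 0.96757803
C = P + S*exp(-qT) - K*exp(-rT)
C = 0.0574 + 1.00000000 - 0.96757803 = 0.0898

Answer: Call price = 0.0898


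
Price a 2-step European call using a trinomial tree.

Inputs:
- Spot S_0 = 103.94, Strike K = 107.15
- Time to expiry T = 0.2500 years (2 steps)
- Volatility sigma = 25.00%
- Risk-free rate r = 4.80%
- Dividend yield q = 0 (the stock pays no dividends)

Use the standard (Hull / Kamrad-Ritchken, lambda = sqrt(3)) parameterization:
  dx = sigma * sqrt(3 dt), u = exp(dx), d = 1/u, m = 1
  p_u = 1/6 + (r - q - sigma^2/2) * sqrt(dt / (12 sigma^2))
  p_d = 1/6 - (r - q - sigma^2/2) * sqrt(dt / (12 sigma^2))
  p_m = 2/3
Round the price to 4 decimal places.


Answer: Price = V(0,0) = 4.2088

Derivation:
dt = T/N = 0.125000; dx = sigma*sqrt(3*dt) = 0.153093
u = exp(dx) = 1.165433; d = 1/u = 0.858050
p_u = 0.173505, p_m = 0.666667, p_d = 0.159829
Discount per step: exp(-r*dt) = 0.994018
Stock lattice S(k, j) with j the centered position index:
  k=0: S(0,+0) = 103.9400
  k=1: S(1,-1) = 89.1857; S(1,+0) = 103.9400; S(1,+1) = 121.1352
  k=2: S(2,-2) = 76.5258; S(2,-1) = 89.1857; S(2,+0) = 103.9400; S(2,+1) = 121.1352; S(2,+2) = 141.1750
Terminal payoffs V(N, j) = max(S_T - K, 0):
  V(2,-2) = 0.000000; V(2,-1) = 0.000000; V(2,+0) = 0.000000; V(2,+1) = 13.985157; V(2,+2) = 34.024968
Backward induction: V(k, j) = exp(-r*dt) * [p_u * V(k+1, j+1) + p_m * V(k+1, j) + p_d * V(k+1, j-1)]
  V(1,-1) = exp(-r*dt) * [p_u*0.000000 + p_m*0.000000 + p_d*0.000000] = 0.000000
  V(1,+0) = exp(-r*dt) * [p_u*13.985157 + p_m*0.000000 + p_d*0.000000] = 2.411977
  V(1,+1) = exp(-r*dt) * [p_u*34.024968 + p_m*13.985157 + p_d*0.000000] = 15.135846
  V(0,+0) = exp(-r*dt) * [p_u*15.135846 + p_m*2.411977 + p_d*0.000000] = 4.208798


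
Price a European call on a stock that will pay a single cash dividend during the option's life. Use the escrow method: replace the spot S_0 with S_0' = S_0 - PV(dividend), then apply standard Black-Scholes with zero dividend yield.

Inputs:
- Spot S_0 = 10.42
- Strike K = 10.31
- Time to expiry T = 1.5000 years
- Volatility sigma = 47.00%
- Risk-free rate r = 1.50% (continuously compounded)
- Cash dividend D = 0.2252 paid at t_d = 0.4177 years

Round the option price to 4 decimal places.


Answer: Price = 2.3547

Derivation:
PV(D) = D * exp(-r * t_d) = 0.2252 * 0.99375409 = 0.22379342
S_0' = S_0 - PV(D) = 10.4200 - 0.22379342 = 10.19620658
d1 = (ln(S_0'/K) + (r + sigma^2/2)*T) / (sigma*sqrt(T)) = 0.30762195
d2 = d1 - sigma*sqrt(T) = -0.26800814
exp(-rT) = 0.97775124
N(d1) = 0.62081499; N(d2) = 0.39434653
C = S_0' * N(d1) - K * exp(-rT) * N(d2) = 10.19620658 * 0.62081499 - 10.3100 * 0.97775124 * 0.39434653 = 2.3547


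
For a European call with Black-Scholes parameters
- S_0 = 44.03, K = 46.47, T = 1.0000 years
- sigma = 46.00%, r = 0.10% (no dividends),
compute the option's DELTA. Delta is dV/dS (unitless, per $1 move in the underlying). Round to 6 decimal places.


d1 = 0.1149223406; d2 = -0.3450776594
phi(d1) = 0.3963165155; exp(-qT) = 1.0000000000; exp(-rT) = 0.9990004998
N(d1) = 0.5457466614
Delta = exp(-qT) * N(d1) = 1.0000000000 * 0.5457466614 = 0.545747

Answer: Delta = 0.545747


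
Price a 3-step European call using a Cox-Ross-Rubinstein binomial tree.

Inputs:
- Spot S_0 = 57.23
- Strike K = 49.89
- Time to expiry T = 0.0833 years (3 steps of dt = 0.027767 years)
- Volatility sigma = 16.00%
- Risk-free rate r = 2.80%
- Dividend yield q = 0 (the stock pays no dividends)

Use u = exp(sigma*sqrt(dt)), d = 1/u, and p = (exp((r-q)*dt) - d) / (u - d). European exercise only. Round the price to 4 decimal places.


Answer: Price = V(0,0) = 7.4562

Derivation:
dt = T/N = 0.027767
u = exp(sigma*sqrt(dt)) = 1.027020; d = 1/u = 0.973691
p = (exp((r-q)*dt) - d) / (u - d) = 0.507919
Discount per step: exp(-r*dt) = 0.999223
Stock lattice S(k, i) with i counting down-moves:
  k=0: S(0,0) = 57.2300
  k=1: S(1,0) = 58.7764; S(1,1) = 55.7243
  k=2: S(2,0) = 60.3645; S(2,1) = 57.2300; S(2,2) = 54.2583
  k=3: S(3,0) = 61.9955; S(3,1) = 58.7764; S(3,2) = 55.7243; S(3,3) = 52.8308
Terminal payoffs V(N, i) = max(S_T - K, 0):
  V(3,0) = 12.105527; V(3,1) = 8.886350; V(3,2) = 5.834333; V(3,3) = 2.940794
Backward induction: V(k, i) = exp(-r*dt) * [p * V(k+1, i) + (1-p) * V(k+1, i+1)].
  V(2,0) = exp(-r*dt) * [p*12.105527 + (1-p)*8.886350] = 10.513256
  V(2,1) = exp(-r*dt) * [p*8.886350 + (1-p)*5.834333] = 7.378773
  V(2,2) = exp(-r*dt) * [p*5.834333 + (1-p)*2.940794] = 4.407051
  V(1,0) = exp(-r*dt) * [p*10.513256 + (1-p)*7.378773] = 8.963866
  V(1,1) = exp(-r*dt) * [p*7.378773 + (1-p)*4.407051] = 5.911848
  V(0,0) = exp(-r*dt) * [p*8.963866 + (1-p)*5.911848] = 7.456228


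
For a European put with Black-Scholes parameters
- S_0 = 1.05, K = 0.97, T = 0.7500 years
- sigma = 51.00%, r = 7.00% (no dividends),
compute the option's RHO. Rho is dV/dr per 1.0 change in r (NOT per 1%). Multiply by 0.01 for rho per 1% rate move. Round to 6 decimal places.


d1 = 0.5191326944; d2 = 0.0774597385
phi(d1) = 0.3486495868; exp(-qT) = 1.0000000000; exp(-rT) = 0.9488543211
N(-d2) = 0.4691289095
Rho = -K*T*exp(-rT)*N(-d2) = -0.9700 * 0.7500 * 0.9488543211 * 0.4691289095 = -0.323836

Answer: Rho = -0.323836


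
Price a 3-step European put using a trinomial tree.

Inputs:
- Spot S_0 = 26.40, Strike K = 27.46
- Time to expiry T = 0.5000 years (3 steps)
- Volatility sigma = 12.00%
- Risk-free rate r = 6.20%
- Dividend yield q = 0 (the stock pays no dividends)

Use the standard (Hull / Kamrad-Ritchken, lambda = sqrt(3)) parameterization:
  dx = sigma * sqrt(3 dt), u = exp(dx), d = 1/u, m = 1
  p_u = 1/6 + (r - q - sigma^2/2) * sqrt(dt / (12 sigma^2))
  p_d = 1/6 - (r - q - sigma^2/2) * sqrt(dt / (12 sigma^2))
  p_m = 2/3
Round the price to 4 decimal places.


Answer: Price = V(0,0) = 1.0385

Derivation:
dt = T/N = 0.166667; dx = sigma*sqrt(3*dt) = 0.084853
u = exp(dx) = 1.088557; d = 1/u = 0.918647
p_u = 0.220485, p_m = 0.666667, p_d = 0.112848
Discount per step: exp(-r*dt) = 0.989720
Stock lattice S(k, j) with j the centered position index:
  k=0: S(0,+0) = 26.4000
  k=1: S(1,-1) = 24.2523; S(1,+0) = 26.4000; S(1,+1) = 28.7379
  k=2: S(2,-2) = 22.2793; S(2,-1) = 24.2523; S(2,+0) = 26.4000; S(2,+1) = 28.7379; S(2,+2) = 31.2828
  k=3: S(3,-3) = 20.4668; S(3,-2) = 22.2793; S(3,-1) = 24.2523; S(3,+0) = 26.4000; S(3,+1) = 28.7379; S(3,+2) = 31.2828; S(3,+3) = 34.0531
Terminal payoffs V(N, j) = max(K - S_T, 0):
  V(3,-3) = 6.993169; V(3,-2) = 5.180691; V(3,-1) = 3.207706; V(3,+0) = 1.060000; V(3,+1) = 0.000000; V(3,+2) = 0.000000; V(3,+3) = 0.000000
Backward induction: V(k, j) = exp(-r*dt) * [p_u * V(k+1, j+1) + p_m * V(k+1, j) + p_d * V(k+1, j-1)]
  V(2,-2) = exp(-r*dt) * [p_u*3.207706 + p_m*5.180691 + p_d*6.993169] = 4.899323
  V(2,-1) = exp(-r*dt) * [p_u*1.060000 + p_m*3.207706 + p_d*5.180691] = 2.926420
  V(2,+0) = exp(-r*dt) * [p_u*0.000000 + p_m*1.060000 + p_d*3.207706] = 1.057664
  V(2,+1) = exp(-r*dt) * [p_u*0.000000 + p_m*0.000000 + p_d*1.060000] = 0.118389
  V(2,+2) = exp(-r*dt) * [p_u*0.000000 + p_m*0.000000 + p_d*0.000000] = 0.000000
  V(1,-1) = exp(-r*dt) * [p_u*1.057664 + p_m*2.926420 + p_d*4.899323] = 2.708887
  V(1,+0) = exp(-r*dt) * [p_u*0.118389 + p_m*1.057664 + p_d*2.926420] = 1.050541
  V(1,+1) = exp(-r*dt) * [p_u*0.000000 + p_m*0.118389 + p_d*1.057664] = 0.196243
  V(0,+0) = exp(-r*dt) * [p_u*0.196243 + p_m*1.050541 + p_d*2.708887] = 1.038535


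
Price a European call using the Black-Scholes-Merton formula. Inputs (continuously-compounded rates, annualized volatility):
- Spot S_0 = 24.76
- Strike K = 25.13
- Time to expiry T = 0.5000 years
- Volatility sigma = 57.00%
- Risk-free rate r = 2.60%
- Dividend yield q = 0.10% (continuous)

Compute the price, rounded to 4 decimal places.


Answer: Price = 3.9283

Derivation:
d1 = (ln(S/K) + (r - q + 0.5*sigma^2) * T) / (sigma * sqrt(T)) = 0.19573732
d2 = d1 - sigma * sqrt(T) = -0.20731355
exp(-rT) = 0.98708414; exp(-qT) = 0.99950012
C = S_0 * exp(-qT) * N(d1) - K * exp(-rT) * N(d2)
N(d1) = 0.57759211; N(d2) = 0.41788250
C = 24.7600 * 0.99950012 * 0.57759211 - 25.1300 * 0.98708414 * 0.41788250 = 3.9283


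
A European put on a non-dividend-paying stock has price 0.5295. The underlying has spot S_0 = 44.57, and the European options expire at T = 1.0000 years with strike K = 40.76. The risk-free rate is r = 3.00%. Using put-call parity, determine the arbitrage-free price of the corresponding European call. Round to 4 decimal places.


Put-call parity: C - P = S_0 * exp(-qT) - K * exp(-rT).
S_0 * exp(-qT) = 44.5700 * 1.00000000 = 44.57000000
K * exp(-rT) = 40.7600 * 0.97044553 = 39.55535995
C = P + S*exp(-qT) - K*exp(-rT)
C = 0.5295 + 44.57000000 - 39.55535995 = 5.5441

Answer: Call price = 5.5441


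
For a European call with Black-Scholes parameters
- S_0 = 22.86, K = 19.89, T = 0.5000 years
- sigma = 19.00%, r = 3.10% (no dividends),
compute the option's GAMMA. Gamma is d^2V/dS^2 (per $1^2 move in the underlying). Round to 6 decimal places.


d1 = 1.2184310687; d2 = 1.0840807802
phi(d1) = 0.1899060756; exp(-qT) = 1.0000000000; exp(-rT) = 0.9846195068
Gamma = exp(-qT) * phi(d1) / (S * sigma * sqrt(T)) = 1.0000000000 * 0.1899060756 / (22.8600 * 0.1900 * 0.7071067812) = 0.061834

Answer: Gamma = 0.061834


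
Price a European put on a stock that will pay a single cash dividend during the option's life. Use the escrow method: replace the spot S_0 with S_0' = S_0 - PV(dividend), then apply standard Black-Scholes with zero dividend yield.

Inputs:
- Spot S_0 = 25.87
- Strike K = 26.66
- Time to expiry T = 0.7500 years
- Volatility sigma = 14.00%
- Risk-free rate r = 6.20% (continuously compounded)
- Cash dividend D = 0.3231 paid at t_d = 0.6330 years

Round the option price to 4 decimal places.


PV(D) = D * exp(-r * t_d) = 0.3231 * 0.96151415 = 0.31066522
S_0' = S_0 - PV(D) = 25.8700 - 0.31066522 = 25.55933478
d1 = (ln(S_0'/K) + (r + sigma^2/2)*T) / (sigma*sqrt(T)) = 0.09640338
d2 = d1 - sigma*sqrt(T) = -0.02484018
exp(-rT) = 0.95456456
N(-d1) = 0.46160010; N(-d2) = 0.50990878
P = K * exp(-rT) * N(-d2) - S_0' * N(-d1) = 26.6600 * 0.95456456 * 0.50990878 - 25.55933478 * 0.46160010 = 1.1783

Answer: Price = 1.1783


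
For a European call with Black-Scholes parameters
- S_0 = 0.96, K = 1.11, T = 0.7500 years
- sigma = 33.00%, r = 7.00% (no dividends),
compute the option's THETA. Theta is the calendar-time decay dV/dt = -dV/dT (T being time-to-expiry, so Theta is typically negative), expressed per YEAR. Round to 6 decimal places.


d1 = -0.1814087377; d2 = -0.4671971209
phi(d1) = 0.3924315710; exp(-qT) = 1.0000000000; exp(-rT) = 0.9488543211
Theta = -S*exp(-qT)*phi(d1)*sigma/(2*sqrt(T)) - r*K*exp(-rT)*N(d2) + q*S*exp(-qT)*N(d1)
N(d1) = 0.4280233805; N(d2) = 0.3201794267; sqrt(T) = 0.8660254038
Term 1 = -0.9600 * 1.0000000000 * 0.3924315710 * 0.3300 / (2 * 0.8660254038) = -0.0717775259
Term 2 = -0.0700 * 1.1100 * 0.9488543211 * 0.3201794267 = -0.0236055422
Term 3 = 0 (no dividend yield, q = 0)
Theta = -0.0717775259 + (-0.0236055422) + (0.0000000000) = -0.095383

Answer: Theta = -0.095383


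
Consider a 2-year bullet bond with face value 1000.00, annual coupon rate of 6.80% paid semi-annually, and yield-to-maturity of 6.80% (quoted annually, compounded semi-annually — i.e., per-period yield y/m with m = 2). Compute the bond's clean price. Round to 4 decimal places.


Answer: Price = 1000.0000

Derivation:
Coupon per period c = face * coupon_rate / m = 34.000000
Periods per year m = 2; per-period yield y/m = 0.034000
Number of cashflows N = 4
Cashflows (t years, CF_t, discount factor 1/(1+y/m)^(m*t), PV):
  t = 0.5000: CF_t = 34.000000, DF = 0.967118, PV = 32.882012
  t = 1.0000: CF_t = 34.000000, DF = 0.935317, PV = 31.800785
  t = 1.5000: CF_t = 34.000000, DF = 0.904562, PV = 30.755111
  t = 2.0000: CF_t = 1034.000000, DF = 0.874818, PV = 904.562092
Price P = sum_t PV_t = 1000.000000


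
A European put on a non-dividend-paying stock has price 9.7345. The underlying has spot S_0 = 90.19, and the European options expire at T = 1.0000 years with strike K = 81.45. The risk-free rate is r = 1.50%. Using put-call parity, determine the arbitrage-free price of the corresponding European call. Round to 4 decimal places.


Answer: Call price = 19.6871

Derivation:
Put-call parity: C - P = S_0 * exp(-qT) - K * exp(-rT).
S_0 * exp(-qT) = 90.1900 * 1.00000000 = 90.19000000
K * exp(-rT) = 81.4500 * 0.98511194 = 80.23736748
C = P + S*exp(-qT) - K*exp(-rT)
C = 9.7345 + 90.19000000 - 80.23736748 = 19.6871


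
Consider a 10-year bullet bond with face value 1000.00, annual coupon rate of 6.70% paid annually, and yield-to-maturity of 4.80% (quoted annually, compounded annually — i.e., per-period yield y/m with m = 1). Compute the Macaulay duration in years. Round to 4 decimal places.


Coupon per period c = face * coupon_rate / m = 67.000000
Periods per year m = 1; per-period yield y/m = 0.048000
Number of cashflows N = 10
Cashflows (t years, CF_t, discount factor 1/(1+y/m)^(m*t), PV):
  t = 1.0000: CF_t = 67.000000, DF = 0.954198, PV = 63.931298
  t = 2.0000: CF_t = 67.000000, DF = 0.910495, PV = 61.003147
  t = 3.0000: CF_t = 67.000000, DF = 0.868793, PV = 58.209109
  t = 4.0000: CF_t = 67.000000, DF = 0.829001, PV = 55.543043
  t = 5.0000: CF_t = 67.000000, DF = 0.791031, PV = 52.999087
  t = 6.0000: CF_t = 67.000000, DF = 0.754801, PV = 50.571648
  t = 7.0000: CF_t = 67.000000, DF = 0.720230, PV = 48.255389
  t = 8.0000: CF_t = 67.000000, DF = 0.687242, PV = 46.045219
  t = 9.0000: CF_t = 67.000000, DF = 0.655765, PV = 43.936278
  t = 10.0000: CF_t = 1067.000000, DF = 0.625730, PV = 667.654212
Price P = sum_t PV_t = 1148.148430
Macaulay numerator sum_t t * PV_t:
  t * PV_t at t = 1.0000: 63.931298
  t * PV_t at t = 2.0000: 122.006293
  t * PV_t at t = 3.0000: 174.627328
  t * PV_t at t = 4.0000: 222.172173
  t * PV_t at t = 5.0000: 264.995436
  t * PV_t at t = 6.0000: 303.429888
  t * PV_t at t = 7.0000: 337.787726
  t * PV_t at t = 8.0000: 368.361751
  t * PV_t at t = 9.0000: 395.426498
  t * PV_t at t = 10.0000: 6676.542117
Macaulay duration D = (sum_t t * PV_t) / P = 8929.280508 / 1148.148430 = 7.777113

Answer: Macaulay duration = 7.7771 years


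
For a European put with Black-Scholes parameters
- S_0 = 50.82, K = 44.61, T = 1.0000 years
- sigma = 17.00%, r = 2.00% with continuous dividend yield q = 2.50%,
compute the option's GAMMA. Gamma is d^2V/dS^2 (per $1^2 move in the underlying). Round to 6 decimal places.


d1 = 0.8222466397; d2 = 0.6522466397
phi(d1) = 0.2845110172; exp(-qT) = 0.9753099120; exp(-rT) = 0.9801986733
Gamma = exp(-qT) * phi(d1) / (S * sigma * sqrt(T)) = 0.9753099120 * 0.2845110172 / (50.8200 * 0.1700 * 1.0000000000) = 0.032119

Answer: Gamma = 0.032119


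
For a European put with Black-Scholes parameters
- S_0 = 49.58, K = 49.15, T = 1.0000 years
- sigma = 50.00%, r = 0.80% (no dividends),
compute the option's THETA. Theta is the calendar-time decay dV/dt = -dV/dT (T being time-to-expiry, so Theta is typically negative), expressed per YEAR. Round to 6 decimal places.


Answer: Theta = -4.521745

Derivation:
d1 = 0.2834213600; d2 = -0.2165786400
phi(d1) = 0.3832367376; exp(-qT) = 1.0000000000; exp(-rT) = 0.9920319148
Theta = -S*exp(-qT)*phi(d1)*sigma/(2*sqrt(T)) + r*K*exp(-rT)*N(-d2) - q*S*exp(-qT)*N(-d1)
N(-d1) = 0.3884269282; N(-d2) = 0.5857316333; sqrt(T) = 1.0000000000
Term 1 = -49.5800 * 1.0000000000 * 0.3832367376 * 0.5000 / (2 * 1.0000000000) = -4.7502193626
Term 2 = 0.0080 * 49.1500 * 0.9920319148 * 0.5857316333 = 0.2284745511
Term 3 = 0 (no dividend yield, q = 0)
Theta = -4.7502193626 + (0.2284745511) + (0.0000000000) = -4.521745


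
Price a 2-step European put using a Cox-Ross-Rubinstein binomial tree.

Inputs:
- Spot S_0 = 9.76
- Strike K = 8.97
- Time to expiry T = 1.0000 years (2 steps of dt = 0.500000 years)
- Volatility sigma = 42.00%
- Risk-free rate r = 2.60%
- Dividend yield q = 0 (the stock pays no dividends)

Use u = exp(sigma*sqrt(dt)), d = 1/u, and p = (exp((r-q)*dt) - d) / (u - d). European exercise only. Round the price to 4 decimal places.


dt = T/N = 0.500000
u = exp(sigma*sqrt(dt)) = 1.345795; d = 1/u = 0.743055
p = (exp((r-q)*dt) - d) / (u - d) = 0.448004
Discount per step: exp(-r*dt) = 0.987084
Stock lattice S(k, i) with i counting down-moves:
  k=0: S(0,0) = 9.7600
  k=1: S(1,0) = 13.1350; S(1,1) = 7.2522
  k=2: S(2,0) = 17.6770; S(2,1) = 9.7600; S(2,2) = 5.3888
Terminal payoffs V(N, i) = max(K - S_T, 0):
  V(2,0) = 0.000000; V(2,1) = 0.000000; V(2,2) = 3.581200
Backward induction: V(k, i) = exp(-r*dt) * [p * V(k+1, i) + (1-p) * V(k+1, i+1)].
  V(1,0) = exp(-r*dt) * [p*0.000000 + (1-p)*0.000000] = 0.000000
  V(1,1) = exp(-r*dt) * [p*0.000000 + (1-p)*3.581200] = 1.951277
  V(0,0) = exp(-r*dt) * [p*0.000000 + (1-p)*1.951277] = 1.063186

Answer: Price = V(0,0) = 1.0632


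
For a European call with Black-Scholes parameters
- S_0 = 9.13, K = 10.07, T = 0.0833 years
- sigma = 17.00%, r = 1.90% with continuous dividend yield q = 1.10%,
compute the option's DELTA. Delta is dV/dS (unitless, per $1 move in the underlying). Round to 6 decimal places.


Answer: Delta = 0.025025

Derivation:
d1 = -1.9591360741; d2 = -2.0082010310
phi(d1) = 0.0585399641; exp(-qT) = 0.9990841197; exp(-rT) = 0.9984185518
N(d1) = 0.0250484266
Delta = exp(-qT) * N(d1) = 0.9990841197 * 0.0250484266 = 0.025025
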